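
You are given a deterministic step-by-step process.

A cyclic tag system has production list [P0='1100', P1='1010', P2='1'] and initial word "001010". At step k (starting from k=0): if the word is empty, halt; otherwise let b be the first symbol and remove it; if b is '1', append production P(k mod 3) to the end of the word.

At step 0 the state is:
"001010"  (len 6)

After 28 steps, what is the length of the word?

gen 0: "001010"  (len 6)
gen 1: "01010"  (len 5)
gen 2: "1010"  (len 4)
gen 3: "0101"  (len 4)
gen 4: "101"  (len 3)
gen 5: "011010"  (len 6)
gen 6: "11010"  (len 5)
gen 7: "10101100"  (len 8)
gen 8: "01011001010"  (len 11)
gen 9: "1011001010"  (len 10)
gen 10: "0110010101100"  (len 13)
gen 11: "110010101100"  (len 12)
gen 12: "100101011001"  (len 12)
gen 13: "001010110011100"  (len 15)
gen 14: "01010110011100"  (len 14)
gen 15: "1010110011100"  (len 13)
gen 16: "0101100111001100"  (len 16)
gen 17: "101100111001100"  (len 15)
gen 18: "011001110011001"  (len 15)
gen 19: "11001110011001"  (len 14)
gen 20: "10011100110011010"  (len 17)
gen 21: "00111001100110101"  (len 17)
gen 22: "0111001100110101"  (len 16)
gen 23: "111001100110101"  (len 15)
gen 24: "110011001101011"  (len 15)
gen 25: "100110011010111100"  (len 18)
gen 26: "001100110101111001010"  (len 21)
gen 27: "01100110101111001010"  (len 20)
gen 28: "1100110101111001010"  (len 19)

19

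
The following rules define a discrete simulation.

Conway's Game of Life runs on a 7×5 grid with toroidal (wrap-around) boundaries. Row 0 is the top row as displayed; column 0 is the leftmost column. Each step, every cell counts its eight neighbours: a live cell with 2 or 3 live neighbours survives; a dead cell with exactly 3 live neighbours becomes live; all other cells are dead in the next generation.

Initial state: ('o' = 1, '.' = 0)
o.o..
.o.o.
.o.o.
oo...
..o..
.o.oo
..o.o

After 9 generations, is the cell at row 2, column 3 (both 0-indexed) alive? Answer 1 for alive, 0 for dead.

[0] o.o..
.o.o.
.o.o.
oo...
..o..
.o.oo
..o.o
[1] o.o.o
oo.oo
.o..o
oo...
..ooo
oo..o
..o.o
[2] ..o..
.....
...o.
.o...
..oo.
.o...
..o..
[3] .....
.....
.....
...o.
.oo..
.o.o.
.oo..
[4] .....
.....
.....
..o..
.o.o.
o..o.
.oo..
[5] .....
.....
.....
..o..
.o.oo
o..oo
.oo..
[6] .....
.....
.....
..oo.
.o...
.....
ooooo
[7] ooooo
.....
.....
..o..
..o..
...oo
ooooo
[8] .....
ooooo
.....
.....
..o..
.....
.....
[9] ooooo
ooooo
ooooo
.....
.....
.....
.....

1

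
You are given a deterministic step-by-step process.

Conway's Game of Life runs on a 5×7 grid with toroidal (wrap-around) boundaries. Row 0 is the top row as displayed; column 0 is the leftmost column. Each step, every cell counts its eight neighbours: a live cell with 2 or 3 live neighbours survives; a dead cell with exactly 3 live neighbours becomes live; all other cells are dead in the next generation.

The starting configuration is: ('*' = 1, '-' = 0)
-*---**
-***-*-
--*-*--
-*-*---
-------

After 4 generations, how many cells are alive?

10

gen 0: -*---**
-***-*-
--*-*--
-*-*---
-------
gen 1: **--***
**-*-**
----*--
--**---
*-*----
gen 2: ---**--
-***---
**--***
-***---
*-*-**-
gen 3: -----*-
-*----*
----***
-------
-----*-
gen 4: -----**
*---*-*
*----**
----*-*
-------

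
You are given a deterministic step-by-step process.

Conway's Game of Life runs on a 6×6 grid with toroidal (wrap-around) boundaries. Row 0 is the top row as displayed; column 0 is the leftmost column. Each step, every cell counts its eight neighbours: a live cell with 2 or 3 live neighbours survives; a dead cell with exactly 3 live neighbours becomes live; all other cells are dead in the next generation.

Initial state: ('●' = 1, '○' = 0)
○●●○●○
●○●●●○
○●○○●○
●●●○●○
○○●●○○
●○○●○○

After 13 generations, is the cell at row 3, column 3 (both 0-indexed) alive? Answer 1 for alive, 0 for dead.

1

gen 0: ○●●○●○
●○●●●○
○●○○●○
●●●○●○
○○●●○○
●○○●○○
gen 1: ●○○○●○
●○○○●○
○○○○●○
●○○○●●
●○○○●●
○○○○●○
gen 2: ○○○●●○
○○○●●○
●○○●●○
●○○●○○
●○○●○○
●○○●●○
gen 3: ○○●○○○
○○●○○○
○○●○○○
●●●●○○
●●●●○○
○○●○○○
gen 4: ○●●●○○
○●●●○○
○○○○○○
●○○○○○
●○○○○○
○○○○○○
gen 5: ○●○●○○
○●○●○○
○●●○○○
○○○○○○
○○○○○○
○●●○○○
gen 6: ●●○●○○
●●○●○○
○●●○○○
○○○○○○
○○○○○○
○●●○○○
gen 7: ○○○●○○
○○○●○○
●●●○○○
○○○○○○
○○○○○○
●●●○○○
gen 8: ○●○●○○
○●○●○○
○●●○○○
○●○○○○
○●○○○○
○●●○○○
gen 9: ●●○●○○
●●○●○○
●●○○○○
●●○○○○
●●○○○○
●●○○○○
gen 10: ○○○○○●
○○○○○●
○○○○○●
○○●○○●
○○●○○●
○○○○○●
gen 11: ●○○○●●
●○○○●●
●○○○●●
●○○○●●
●○○○●●
●○○○●●
gen 12: ○●○●○○
○●○●○○
○●○●○○
○●○●○○
○●○●○○
○●○●○○
gen 13: ●●○●●○
●●○●●○
●●○●●○
●●○●●○
●●○●●○
●●○●●○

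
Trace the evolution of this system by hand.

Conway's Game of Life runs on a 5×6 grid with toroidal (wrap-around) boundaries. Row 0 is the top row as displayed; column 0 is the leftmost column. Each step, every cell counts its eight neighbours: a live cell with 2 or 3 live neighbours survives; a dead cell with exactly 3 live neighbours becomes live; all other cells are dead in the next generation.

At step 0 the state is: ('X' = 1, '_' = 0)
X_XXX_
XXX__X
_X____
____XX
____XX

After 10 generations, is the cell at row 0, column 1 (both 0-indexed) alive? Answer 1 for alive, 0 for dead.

t=0: X_XXX_
XXX__X
_X____
____XX
____XX
t=1: __X___
____XX
_XX_X_
X___XX
X_____
t=2: _____X
_XX_XX
_X____
X__XX_
XX____
t=3: __X_XX
_XX_XX
_X____
X_X__X
XX__X_
t=4: __X___
_XX_XX
___XX_
__X__X
__X_X_
t=5: __X_XX
_XX_XX
XX____
__X__X
_XX___
t=6: ____XX
__X_X_
___XX_
__X___
XXX_XX
t=7: __X___
______
__X_X_
X_X___
XXX_X_
t=8: __XX__
___X__
_X_X__
X_X___
X_X__X
t=9: _XXXX_
___XX_
_X_X__
X_XX_X
X_X__X
t=10: XX____
_X____
XX___X
___X_X
______

1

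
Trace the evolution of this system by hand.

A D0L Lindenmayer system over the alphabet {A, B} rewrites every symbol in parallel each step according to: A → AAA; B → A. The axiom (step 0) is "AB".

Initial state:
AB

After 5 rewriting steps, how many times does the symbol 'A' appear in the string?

324

step 0: AB
step 1: AAAA
step 2: AAAAAAAAAAAA
step 3: AAAAAAAAAAAAAAAAAAAAAAAAAAAAAAAAAAAA
step 4: AAAAAAAAAAAAAAAAAAAAAAAAAAAAAAAAAAAAAAAAAAAAAAAAAAAAAAAAAAAAAAAAAAAAAAAAAAAAAAAAAAAAAAAAAAAAAAAAAAAAAAAAAAAA
step 5: AAAAAAAAAAAAAAAAAAAAAAAAAAAAAAAAAAAAAAAAAAAAAAAAAAAAAAAAAA…AAAAAAAAAAAAAAAAAAAAAAAAAAAAAAAAAAAAAAAAAAAAAAAAAAAAAAAAAA  (len 324)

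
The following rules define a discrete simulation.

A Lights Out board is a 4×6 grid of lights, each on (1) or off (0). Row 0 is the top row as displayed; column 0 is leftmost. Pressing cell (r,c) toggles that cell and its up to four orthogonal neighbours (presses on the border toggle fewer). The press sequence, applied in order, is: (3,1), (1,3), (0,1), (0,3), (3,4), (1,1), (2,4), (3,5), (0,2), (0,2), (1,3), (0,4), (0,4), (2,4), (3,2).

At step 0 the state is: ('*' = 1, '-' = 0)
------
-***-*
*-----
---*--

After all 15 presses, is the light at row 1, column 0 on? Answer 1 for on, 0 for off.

1

t=0: ------
-***-*
*-----
---*--
t=1: ------
-***-*
**----
****--
t=2: ---*--
-*--**
**-*--
****--
t=3: ****--
----**
**-*--
****--
t=4: **--*-
---***
**-*--
****--
t=5: **--*-
---***
**-**-
***-**
t=6: *---*-
******
*--**-
***-**
t=7: *---*-
****-*
*----*
***--*
t=8: *---*-
****-*
*-----
***-*-
t=9: *****-
**-*-*
*-----
***-*-
t=10: *---*-
****-*
*-----
***-*-
t=11: *--**-
**--**
*--*--
***-*-
t=12: *----*
**---*
*--*--
***-*-
t=13: *--**-
**--**
*--*--
***-*-
t=14: *--**-
**---*
*---**
***---
t=15: *--**-
**---*
*-*-**
*--*--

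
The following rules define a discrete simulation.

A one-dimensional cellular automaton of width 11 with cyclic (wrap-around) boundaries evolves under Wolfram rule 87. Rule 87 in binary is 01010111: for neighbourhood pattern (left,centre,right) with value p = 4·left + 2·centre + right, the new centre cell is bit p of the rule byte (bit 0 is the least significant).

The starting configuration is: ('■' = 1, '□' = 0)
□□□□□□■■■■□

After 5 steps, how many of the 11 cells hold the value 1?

0) □□□□□□■■■■□
1) ■■■■■■□□□■■
2) □□□□□■■■■□□
3) ■■■■■□□□■■■
4) □□□□■■■■□□□
5) ■■■■□□□■■■■

8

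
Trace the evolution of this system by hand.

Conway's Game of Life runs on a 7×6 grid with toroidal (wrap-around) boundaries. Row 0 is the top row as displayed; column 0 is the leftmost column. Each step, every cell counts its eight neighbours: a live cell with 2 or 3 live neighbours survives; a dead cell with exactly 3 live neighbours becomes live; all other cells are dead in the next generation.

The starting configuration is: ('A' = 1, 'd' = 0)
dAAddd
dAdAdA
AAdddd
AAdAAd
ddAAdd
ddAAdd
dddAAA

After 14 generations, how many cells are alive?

10

gen 0: dAAddd
dAdAdA
AAdddd
AAdAAd
ddAAdd
ddAAdd
dddAAA
gen 1: dAdddA
dddddd
dddAdd
AddAAA
dddddd
dddddd
dAddAd
gen 2: Addddd
dddddd
dddAdA
dddAAA
ddddAA
dddddd
Addddd
gen 3: dddddd
dddddd
dddAdA
AddAdd
dddAdA
dddddA
dddddd
gen 4: dddddd
dddddd
ddddAd
AdAAdA
AddddA
ddddAd
dddddd
gen 5: dddddd
dddddd
dddAAA
AAdAdd
AAdAdd
dddddA
dddddd
gen 6: dddddd
ddddAd
AdAAAA
dAdAdd
dAddAA
Addddd
dddddd
gen 7: dddddd
ddddAd
AAAddA
dAdddd
dAAdAA
AddddA
dddddd
gen 8: dddddd
AAdddA
AAAddA
dddAAd
dAAdAA
AAddAA
dddddd
gen 9: Addddd
ddAddA
ddAAdd
dddddd
dAAddd
dAAAAd
AddddA
gen 10: AAdddd
dAAAdd
ddAAdd
dAdAdd
dAdddd
dddAAA
AdAAAA
gen 11: dddddd
AddAdd
ddddAd
dAdAdd
AddAdd
dAdddd
ddAddd
gen 12: dddddd
dddddd
ddAAAd
ddAAAd
AAdddd
dAAddd
dddddd
gen 13: dddddd
dddAdd
ddAdAd
ddddAA
Addddd
AAAddd
dddddd
gen 14: dddddd
dddAdd
ddddAA
dddAAA
Addddd
AAdddd
dAdddd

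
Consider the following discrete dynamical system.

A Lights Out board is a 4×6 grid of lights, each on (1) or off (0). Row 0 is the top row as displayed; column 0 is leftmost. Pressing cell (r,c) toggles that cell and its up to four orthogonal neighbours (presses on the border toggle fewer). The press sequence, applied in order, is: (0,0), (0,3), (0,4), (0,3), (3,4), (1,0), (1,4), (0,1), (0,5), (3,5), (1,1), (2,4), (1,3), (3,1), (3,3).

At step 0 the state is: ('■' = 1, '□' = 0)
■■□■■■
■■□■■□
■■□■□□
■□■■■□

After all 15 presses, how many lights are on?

11

step 0: ■■□■■■
■■□■■□
■■□■□□
■□■■■□
step 1: □□□■■■
□■□■■□
■■□■□□
■□■■■□
step 2: □□■□□■
□■□□■□
■■□■□□
■□■■■□
step 3: □□■■■□
□■□□□□
■■□■□□
■□■■■□
step 4: □□□□□□
□■□■□□
■■□■□□
■□■■■□
step 5: □□□□□□
□■□■□□
■■□■■□
■□■□□■
step 6: ■□□□□□
■□□■□□
□■□■■□
■□■□□■
step 7: ■□□□■□
■□□□■■
□■□■□□
■□■□□■
step 8: □■■□■□
■■□□■■
□■□■□□
■□■□□■
step 9: □■■□□■
■■□□■□
□■□■□□
■□■□□■
step 10: □■■□□■
■■□□■□
□■□■□■
■□■□■□
step 11: □□■□□■
□□■□■□
□□□■□■
■□■□■□
step 12: □□■□□■
□□■□□□
□□□□■□
■□■□□□
step 13: □□■■□■
□□□■■□
□□□■■□
■□■□□□
step 14: □□■■□■
□□□■■□
□■□■■□
□■□□□□
step 15: □□■■□■
□□□■■□
□■□□■□
□■■■■□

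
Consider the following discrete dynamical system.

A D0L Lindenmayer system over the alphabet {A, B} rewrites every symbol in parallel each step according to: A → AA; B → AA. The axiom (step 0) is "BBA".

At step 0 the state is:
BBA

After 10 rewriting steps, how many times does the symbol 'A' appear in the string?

3072

gen 0: BBA
gen 1: AAAAAA
gen 2: AAAAAAAAAAAA
gen 3: AAAAAAAAAAAAAAAAAAAAAAAA
gen 4: AAAAAAAAAAAAAAAAAAAAAAAAAAAAAAAAAAAAAAAAAAAAAAAA
gen 5: AAAAAAAAAAAAAAAAAAAAAAAAAAAAAAAAAAAAAAAAAAAAAAAAAAAAAAAAAAAAAAAAAAAAAAAAAAAAAAAAAAAAAAAAAAAAAAAA
gen 6: AAAAAAAAAAAAAAAAAAAAAAAAAAAAAAAAAAAAAAAAAAAAAAAAAAAAAAAAAA…AAAAAAAAAAAAAAAAAAAAAAAAAAAAAAAAAAAAAAAAAAAAAAAAAAAAAAAAAA  (len 192)
gen 7: AAAAAAAAAAAAAAAAAAAAAAAAAAAAAAAAAAAAAAAAAAAAAAAAAAAAAAAAAA…AAAAAAAAAAAAAAAAAAAAAAAAAAAAAAAAAAAAAAAAAAAAAAAAAAAAAAAAAA  (len 384)
gen 8: AAAAAAAAAAAAAAAAAAAAAAAAAAAAAAAAAAAAAAAAAAAAAAAAAAAAAAAAAA…AAAAAAAAAAAAAAAAAAAAAAAAAAAAAAAAAAAAAAAAAAAAAAAAAAAAAAAAAA  (len 768)
gen 9: AAAAAAAAAAAAAAAAAAAAAAAAAAAAAAAAAAAAAAAAAAAAAAAAAAAAAAAAAA…AAAAAAAAAAAAAAAAAAAAAAAAAAAAAAAAAAAAAAAAAAAAAAAAAAAAAAAAAA  (len 1536)
gen 10: AAAAAAAAAAAAAAAAAAAAAAAAAAAAAAAAAAAAAAAAAAAAAAAAAAAAAAAAAA…AAAAAAAAAAAAAAAAAAAAAAAAAAAAAAAAAAAAAAAAAAAAAAAAAAAAAAAAAA  (len 3072)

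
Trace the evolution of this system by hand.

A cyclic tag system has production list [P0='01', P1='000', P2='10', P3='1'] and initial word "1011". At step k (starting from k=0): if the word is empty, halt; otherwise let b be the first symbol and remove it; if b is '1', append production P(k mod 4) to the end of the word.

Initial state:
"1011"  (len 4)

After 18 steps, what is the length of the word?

0) "1011"  (len 4)
1) "01101"  (len 5)
2) "1101"  (len 4)
3) "10110"  (len 5)
4) "01101"  (len 5)
5) "1101"  (len 4)
6) "101000"  (len 6)
7) "0100010"  (len 7)
8) "100010"  (len 6)
9) "0001001"  (len 7)
10) "001001"  (len 6)
11) "01001"  (len 5)
12) "1001"  (len 4)
13) "00101"  (len 5)
14) "0101"  (len 4)
15) "101"  (len 3)
16) "011"  (len 3)
17) "11"  (len 2)
18) "1000"  (len 4)

4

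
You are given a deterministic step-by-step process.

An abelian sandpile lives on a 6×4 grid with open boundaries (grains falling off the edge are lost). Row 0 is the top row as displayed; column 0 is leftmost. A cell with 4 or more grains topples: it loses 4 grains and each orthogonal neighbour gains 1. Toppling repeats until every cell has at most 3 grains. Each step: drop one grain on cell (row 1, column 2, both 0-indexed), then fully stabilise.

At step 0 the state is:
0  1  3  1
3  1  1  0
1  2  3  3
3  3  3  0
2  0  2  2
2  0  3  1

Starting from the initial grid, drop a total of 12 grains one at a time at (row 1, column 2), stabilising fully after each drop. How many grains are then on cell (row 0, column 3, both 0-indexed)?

3

gen 0: 0  1  3  1
3  1  1  0
1  2  3  3
3  3  3  0
2  0  2  2
2  0  3  1
gen 1: 0  1  3  1
3  1  2  0
1  2  3  3
3  3  3  0
2  0  2  2
2  0  3  1
gen 2: 0  1  3  1
3  1  3  0
1  2  3  3
3  3  3  0
2  0  2  2
2  0  3  1
gen 3: 0  2  0  2
3  3  2  2
3  0  3  0
0  2  1  2
3  1  3  2
2  0  3  1
gen 4: 0  2  0  2
3  3  3  2
3  0  3  0
0  2  1  2
3  1  3  2
2  0  3  1
gen 5: 1  3  1  2
1  1  2  3
0  3  0  1
1  2  2  2
3  1  3  2
2  0  3  1
gen 6: 1  3  1  2
1  1  3  3
0  3  0  1
1  2  2  2
3  1  3  2
2  0  3  1
gen 7: 1  3  2  3
1  2  1  0
0  3  1  2
1  2  2  2
3  1  3  2
2  0  3  1
gen 8: 1  3  2  3
1  2  2  0
0  3  1  2
1  2  2  2
3  1  3  2
2  0  3  1
gen 9: 1  3  2  3
1  2  3  0
0  3  1  2
1  2  2  2
3  1  3  2
2  0  3  1
gen 10: 1  3  3  3
1  3  0  1
0  3  2  2
1  2  2  2
3  1  3  2
2  0  3  1
gen 11: 1  3  3  3
1  3  1  1
0  3  2  2
1  2  2  2
3  1  3  2
2  0  3  1
gen 12: 1  3  3  3
1  3  2  1
0  3  2  2
1  2  2  2
3  1  3  2
2  0  3  1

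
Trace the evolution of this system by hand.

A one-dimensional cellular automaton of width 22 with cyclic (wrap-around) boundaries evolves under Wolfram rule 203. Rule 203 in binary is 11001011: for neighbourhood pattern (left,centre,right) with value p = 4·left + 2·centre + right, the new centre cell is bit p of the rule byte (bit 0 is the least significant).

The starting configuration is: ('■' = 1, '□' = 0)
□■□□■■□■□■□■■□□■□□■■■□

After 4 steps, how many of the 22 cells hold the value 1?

t=0: □■□□■■□■□■□■■□□■□□■■■□
t=1: ■□□■■■□□□□□■■□■□□■■■■□
t=2: □□■■■■□■■■■■■□□□■■■■■□
t=3: ■■■■■■□■■■■■■□■■■■■■■□
t=4: ■■■■■■□■■■■■■□■■■■■■■□

19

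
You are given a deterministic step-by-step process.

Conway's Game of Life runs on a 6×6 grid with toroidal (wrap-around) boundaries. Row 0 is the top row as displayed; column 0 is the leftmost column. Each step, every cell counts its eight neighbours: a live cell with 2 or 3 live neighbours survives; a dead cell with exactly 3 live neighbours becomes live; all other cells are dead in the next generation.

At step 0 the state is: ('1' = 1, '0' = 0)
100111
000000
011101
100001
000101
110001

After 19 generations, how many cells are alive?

gen 0: 100111
000000
011101
100001
000101
110001
gen 1: 010010
010000
011011
010101
010000
011100
gen 2: 110100
010111
010111
010101
010110
110100
gen 3: 000100
010000
010000
010001
010101
000101
gen 4: 001010
001000
011000
010010
000001
100100
gen 5: 011000
001000
011100
111000
100011
000111
gen 6: 011010
000000
100100
000010
001000
011100
gen 7: 010000
011100
000000
000100
011000
000000
gen 8: 010000
011000
000100
001000
001000
011000
gen 9: 100000
011000
010100
001100
001100
011000
gen 10: 100000
111000
010100
010010
000000
011100
gen 11: 100100
101000
000100
001000
010100
011000
gen 12: 100100
011100
011100
001100
010100
110100
gen 13: 100110
100010
000010
000010
110110
110110
gen 14: 101000
000010
000110
000010
110000
000000
gen 15: 000000
000011
000111
000111
000000
100000
gen 16: 000001
000101
100000
000101
000011
000000
gen 17: 000010
100011
100001
100001
000011
000011
gen 18: 100100
100010
010000
000000
000000
000100
gen 19: 000111
110001
000000
000000
000000
000000

6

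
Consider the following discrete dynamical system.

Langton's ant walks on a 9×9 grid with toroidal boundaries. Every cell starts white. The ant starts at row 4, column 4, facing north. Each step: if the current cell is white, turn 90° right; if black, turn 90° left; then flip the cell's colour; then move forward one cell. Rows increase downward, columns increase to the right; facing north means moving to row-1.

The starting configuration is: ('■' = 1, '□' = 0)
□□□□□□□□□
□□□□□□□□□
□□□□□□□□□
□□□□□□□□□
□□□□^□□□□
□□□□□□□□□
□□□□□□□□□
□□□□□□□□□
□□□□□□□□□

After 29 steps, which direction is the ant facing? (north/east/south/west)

t=0: □□□□□□□□□
□□□□□□□□□
□□□□□□□□□
□□□□□□□□□
□□□□^□□□□
□□□□□□□□□
□□□□□□□□□
□□□□□□□□□
□□□□□□□□□
t=1: □□□□□□□□□
□□□□□□□□□
□□□□□□□□□
□□□□□□□□□
□□□□■>□□□
□□□□□□□□□
□□□□□□□□□
□□□□□□□□□
□□□□□□□□□
t=2: □□□□□□□□□
□□□□□□□□□
□□□□□□□□□
□□□□□□□□□
□□□□■■□□□
□□□□□v□□□
□□□□□□□□□
□□□□□□□□□
□□□□□□□□□
t=3: □□□□□□□□□
□□□□□□□□□
□□□□□□□□□
□□□□□□□□□
□□□□■■□□□
□□□□<■□□□
□□□□□□□□□
□□□□□□□□□
□□□□□□□□□
t=4: □□□□□□□□□
□□□□□□□□□
□□□□□□□□□
□□□□□□□□□
□□□□^■□□□
□□□□■■□□□
□□□□□□□□□
□□□□□□□□□
□□□□□□□□□
t=5: □□□□□□□□□
□□□□□□□□□
□□□□□□□□□
□□□□□□□□□
□□□<□■□□□
□□□□■■□□□
□□□□□□□□□
□□□□□□□□□
□□□□□□□□□
t=6: □□□□□□□□□
□□□□□□□□□
□□□□□□□□□
□□□^□□□□□
□□□■□■□□□
□□□□■■□□□
□□□□□□□□□
□□□□□□□□□
□□□□□□□□□
t=7: □□□□□□□□□
□□□□□□□□□
□□□□□□□□□
□□□■>□□□□
□□□■□■□□□
□□□□■■□□□
□□□□□□□□□
□□□□□□□□□
□□□□□□□□□
t=8: □□□□□□□□□
□□□□□□□□□
□□□□□□□□□
□□□■■□□□□
□□□■v■□□□
□□□□■■□□□
□□□□□□□□□
□□□□□□□□□
□□□□□□□□□
t=9: □□□□□□□□□
□□□□□□□□□
□□□□□□□□□
□□□■■□□□□
□□□<■■□□□
□□□□■■□□□
□□□□□□□□□
□□□□□□□□□
□□□□□□□□□
t=10: □□□□□□□□□
□□□□□□□□□
□□□□□□□□□
□□□■■□□□□
□□□□■■□□□
□□□v■■□□□
□□□□□□□□□
□□□□□□□□□
□□□□□□□□□
t=11: □□□□□□□□□
□□□□□□□□□
□□□□□□□□□
□□□■■□□□□
□□□□■■□□□
□□<■■■□□□
□□□□□□□□□
□□□□□□□□□
□□□□□□□□□
t=12: □□□□□□□□□
□□□□□□□□□
□□□□□□□□□
□□□■■□□□□
□□^□■■□□□
□□■■■■□□□
□□□□□□□□□
□□□□□□□□□
□□□□□□□□□
t=13: □□□□□□□□□
□□□□□□□□□
□□□□□□□□□
□□□■■□□□□
□□■>■■□□□
□□■■■■□□□
□□□□□□□□□
□□□□□□□□□
□□□□□□□□□
t=14: □□□□□□□□□
□□□□□□□□□
□□□□□□□□□
□□□■■□□□□
□□■■■■□□□
□□■v■■□□□
□□□□□□□□□
□□□□□□□□□
□□□□□□□□□
t=15: □□□□□□□□□
□□□□□□□□□
□□□□□□□□□
□□□■■□□□□
□□■■■■□□□
□□■□>■□□□
□□□□□□□□□
□□□□□□□□□
□□□□□□□□□
t=16: □□□□□□□□□
□□□□□□□□□
□□□□□□□□□
□□□■■□□□□
□□■■^■□□□
□□■□□■□□□
□□□□□□□□□
□□□□□□□□□
□□□□□□□□□
t=17: □□□□□□□□□
□□□□□□□□□
□□□□□□□□□
□□□■■□□□□
□□■<□■□□□
□□■□□■□□□
□□□□□□□□□
□□□□□□□□□
□□□□□□□□□
t=18: □□□□□□□□□
□□□□□□□□□
□□□□□□□□□
□□□■■□□□□
□□■□□■□□□
□□■v□■□□□
□□□□□□□□□
□□□□□□□□□
□□□□□□□□□
t=19: □□□□□□□□□
□□□□□□□□□
□□□□□□□□□
□□□■■□□□□
□□■□□■□□□
□□<■□■□□□
□□□□□□□□□
□□□□□□□□□
□□□□□□□□□
t=20: □□□□□□□□□
□□□□□□□□□
□□□□□□□□□
□□□■■□□□□
□□■□□■□□□
□□□■□■□□□
□□v□□□□□□
□□□□□□□□□
□□□□□□□□□
t=21: □□□□□□□□□
□□□□□□□□□
□□□□□□□□□
□□□■■□□□□
□□■□□■□□□
□□□■□■□□□
□<■□□□□□□
□□□□□□□□□
□□□□□□□□□
t=22: □□□□□□□□□
□□□□□□□□□
□□□□□□□□□
□□□■■□□□□
□□■□□■□□□
□^□■□■□□□
□■■□□□□□□
□□□□□□□□□
□□□□□□□□□
t=23: □□□□□□□□□
□□□□□□□□□
□□□□□□□□□
□□□■■□□□□
□□■□□■□□□
□■>■□■□□□
□■■□□□□□□
□□□□□□□□□
□□□□□□□□□
t=24: □□□□□□□□□
□□□□□□□□□
□□□□□□□□□
□□□■■□□□□
□□■□□■□□□
□■■■□■□□□
□■v□□□□□□
□□□□□□□□□
□□□□□□□□□
t=25: □□□□□□□□□
□□□□□□□□□
□□□□□□□□□
□□□■■□□□□
□□■□□■□□□
□■■■□■□□□
□■□>□□□□□
□□□□□□□□□
□□□□□□□□□
t=26: □□□□□□□□□
□□□□□□□□□
□□□□□□□□□
□□□■■□□□□
□□■□□■□□□
□■■■□■□□□
□■□■□□□□□
□□□v□□□□□
□□□□□□□□□
t=27: □□□□□□□□□
□□□□□□□□□
□□□□□□□□□
□□□■■□□□□
□□■□□■□□□
□■■■□■□□□
□■□■□□□□□
□□<■□□□□□
□□□□□□□□□
t=28: □□□□□□□□□
□□□□□□□□□
□□□□□□□□□
□□□■■□□□□
□□■□□■□□□
□■■■□■□□□
□■^■□□□□□
□□■■□□□□□
□□□□□□□□□
t=29: □□□□□□□□□
□□□□□□□□□
□□□□□□□□□
□□□■■□□□□
□□■□□■□□□
□■■■□■□□□
□■■>□□□□□
□□■■□□□□□
□□□□□□□□□

east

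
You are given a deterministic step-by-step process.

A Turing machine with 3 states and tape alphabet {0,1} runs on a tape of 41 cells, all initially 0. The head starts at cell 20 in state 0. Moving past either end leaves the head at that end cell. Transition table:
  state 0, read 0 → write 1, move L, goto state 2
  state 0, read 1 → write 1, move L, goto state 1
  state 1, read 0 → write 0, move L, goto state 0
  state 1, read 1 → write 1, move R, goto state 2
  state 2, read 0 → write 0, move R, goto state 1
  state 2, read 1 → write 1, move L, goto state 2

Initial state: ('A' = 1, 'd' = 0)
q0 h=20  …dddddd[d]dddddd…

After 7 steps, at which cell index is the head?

t=0: q0 h=20  …dddddd[d]dddddd…
t=1: q2 h=19  …dddddd[d]Addddd…
t=2: q1 h=20  …dddddd[A]dddddd…
t=3: q2 h=21  …dddddA[d]dddddd…
t=4: q1 h=22  …ddddAd[d]dddddd…
t=5: q0 h=21  …dddddA[d]dddddd…
t=6: q2 h=20  …dddddd[A]Addddd…
t=7: q2 h=19  …dddddd[d]AAdddd…

19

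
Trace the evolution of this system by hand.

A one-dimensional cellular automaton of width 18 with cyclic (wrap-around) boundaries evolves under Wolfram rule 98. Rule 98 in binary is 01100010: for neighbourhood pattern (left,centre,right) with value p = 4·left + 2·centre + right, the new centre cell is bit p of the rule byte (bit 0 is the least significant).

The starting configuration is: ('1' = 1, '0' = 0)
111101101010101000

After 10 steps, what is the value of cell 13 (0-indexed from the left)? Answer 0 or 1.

0

k=0  111101101010101000
k=1  000110110101010001
k=2  001011011010100010
k=3  010101101101000100
k=4  101010110110001000
k=5  010101011010010001
k=6  101010101100100010
k=7  010101010101000101
k=8  101010101010001010
k=9  010101010100010101
k=10  101010101000101010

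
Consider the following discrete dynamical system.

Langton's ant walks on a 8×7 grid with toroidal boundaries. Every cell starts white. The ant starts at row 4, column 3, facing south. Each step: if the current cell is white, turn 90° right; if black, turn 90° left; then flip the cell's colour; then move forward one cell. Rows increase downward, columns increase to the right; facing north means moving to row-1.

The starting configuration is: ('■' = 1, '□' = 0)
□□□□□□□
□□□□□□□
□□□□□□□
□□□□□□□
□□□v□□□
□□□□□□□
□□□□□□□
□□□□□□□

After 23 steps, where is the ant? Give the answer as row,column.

gen 0: □□□□□□□
□□□□□□□
□□□□□□□
□□□□□□□
□□□v□□□
□□□□□□□
□□□□□□□
□□□□□□□
gen 1: □□□□□□□
□□□□□□□
□□□□□□□
□□□□□□□
□□<■□□□
□□□□□□□
□□□□□□□
□□□□□□□
gen 2: □□□□□□□
□□□□□□□
□□□□□□□
□□^□□□□
□□■■□□□
□□□□□□□
□□□□□□□
□□□□□□□
gen 3: □□□□□□□
□□□□□□□
□□□□□□□
□□■>□□□
□□■■□□□
□□□□□□□
□□□□□□□
□□□□□□□
gen 4: □□□□□□□
□□□□□□□
□□□□□□□
□□■■□□□
□□■v□□□
□□□□□□□
□□□□□□□
□□□□□□□
gen 5: □□□□□□□
□□□□□□□
□□□□□□□
□□■■□□□
□□■□>□□
□□□□□□□
□□□□□□□
□□□□□□□
gen 6: □□□□□□□
□□□□□□□
□□□□□□□
□□■■□□□
□□■□■□□
□□□□v□□
□□□□□□□
□□□□□□□
gen 7: □□□□□□□
□□□□□□□
□□□□□□□
□□■■□□□
□□■□■□□
□□□<■□□
□□□□□□□
□□□□□□□
gen 8: □□□□□□□
□□□□□□□
□□□□□□□
□□■■□□□
□□■^■□□
□□□■■□□
□□□□□□□
□□□□□□□
gen 9: □□□□□□□
□□□□□□□
□□□□□□□
□□■■□□□
□□■■>□□
□□□■■□□
□□□□□□□
□□□□□□□
gen 10: □□□□□□□
□□□□□□□
□□□□□□□
□□■■^□□
□□■■□□□
□□□■■□□
□□□□□□□
□□□□□□□
gen 11: □□□□□□□
□□□□□□□
□□□□□□□
□□■■■>□
□□■■□□□
□□□■■□□
□□□□□□□
□□□□□□□
gen 12: □□□□□□□
□□□□□□□
□□□□□□□
□□■■■■□
□□■■□v□
□□□■■□□
□□□□□□□
□□□□□□□
gen 13: □□□□□□□
□□□□□□□
□□□□□□□
□□■■■■□
□□■■<■□
□□□■■□□
□□□□□□□
□□□□□□□
gen 14: □□□□□□□
□□□□□□□
□□□□□□□
□□■■^■□
□□■■■■□
□□□■■□□
□□□□□□□
□□□□□□□
gen 15: □□□□□□□
□□□□□□□
□□□□□□□
□□■<□■□
□□■■■■□
□□□■■□□
□□□□□□□
□□□□□□□
gen 16: □□□□□□□
□□□□□□□
□□□□□□□
□□■□□■□
□□■v■■□
□□□■■□□
□□□□□□□
□□□□□□□
gen 17: □□□□□□□
□□□□□□□
□□□□□□□
□□■□□■□
□□■□>■□
□□□■■□□
□□□□□□□
□□□□□□□
gen 18: □□□□□□□
□□□□□□□
□□□□□□□
□□■□^■□
□□■□□■□
□□□■■□□
□□□□□□□
□□□□□□□
gen 19: □□□□□□□
□□□□□□□
□□□□□□□
□□■□■>□
□□■□□■□
□□□■■□□
□□□□□□□
□□□□□□□
gen 20: □□□□□□□
□□□□□□□
□□□□□^□
□□■□■□□
□□■□□■□
□□□■■□□
□□□□□□□
□□□□□□□
gen 21: □□□□□□□
□□□□□□□
□□□□□■>
□□■□■□□
□□■□□■□
□□□■■□□
□□□□□□□
□□□□□□□
gen 22: □□□□□□□
□□□□□□□
□□□□□■■
□□■□■□v
□□■□□■□
□□□■■□□
□□□□□□□
□□□□□□□
gen 23: □□□□□□□
□□□□□□□
□□□□□■■
□□■□■<■
□□■□□■□
□□□■■□□
□□□□□□□
□□□□□□□

3,5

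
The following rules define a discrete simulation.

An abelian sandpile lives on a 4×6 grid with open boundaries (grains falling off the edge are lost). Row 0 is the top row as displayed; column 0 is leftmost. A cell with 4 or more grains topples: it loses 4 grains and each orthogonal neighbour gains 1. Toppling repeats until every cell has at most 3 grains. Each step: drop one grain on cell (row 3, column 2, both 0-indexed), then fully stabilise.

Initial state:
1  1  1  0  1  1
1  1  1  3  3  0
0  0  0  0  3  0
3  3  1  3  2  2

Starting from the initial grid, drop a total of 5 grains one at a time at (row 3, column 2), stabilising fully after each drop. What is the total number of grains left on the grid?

step 0: 1  1  1  0  1  1
1  1  1  3  3  0
0  0  0  0  3  0
3  3  1  3  2  2
step 1: 1  1  1  0  1  1
1  1  1  3  3  0
0  0  0  0  3  0
3  3  2  3  2  2
step 2: 1  1  1  0  1  1
1  1  1  3  3  0
0  0  0  0  3  0
3  3  3  3  2  2
step 3: 1  1  1  0  1  1
1  1  1  3  3  0
1  1  1  1  3  0
0  1  2  0  3  2
step 4: 1  1  1  0  1  1
1  1  1  3  3  0
1  1  1  1  3  0
0  1  3  0  3  2
step 5: 1  1  1  0  1  1
1  1  1  3  3  0
1  1  2  1  3  0
0  2  0  1  3  2

30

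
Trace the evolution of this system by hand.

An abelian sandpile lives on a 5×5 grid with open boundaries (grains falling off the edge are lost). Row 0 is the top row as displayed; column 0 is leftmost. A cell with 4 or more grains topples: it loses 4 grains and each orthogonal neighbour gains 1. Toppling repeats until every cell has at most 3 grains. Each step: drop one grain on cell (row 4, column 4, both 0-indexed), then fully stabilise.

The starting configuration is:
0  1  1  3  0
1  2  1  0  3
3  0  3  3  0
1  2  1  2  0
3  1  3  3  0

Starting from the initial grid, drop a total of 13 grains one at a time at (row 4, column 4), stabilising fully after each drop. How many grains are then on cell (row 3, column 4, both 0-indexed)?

gen 0: 0  1  1  3  0
1  2  1  0  3
3  0  3  3  0
1  2  1  2  0
3  1  3  3  0
gen 1: 0  1  1  3  0
1  2  1  0  3
3  0  3  3  0
1  2  1  2  0
3  1  3  3  1
gen 2: 0  1  1  3  0
1  2  1  0  3
3  0  3  3  0
1  2  1  2  0
3  1  3  3  2
gen 3: 0  1  1  3  0
1  2  1  0  3
3  0  3  3  0
1  2  1  2  0
3  1  3  3  3
gen 4: 0  1  1  3  0
1  2  1  0  3
3  0  3  3  0
1  2  2  3  1
3  2  0  1  1
gen 5: 0  1  1  3  0
1  2  1  0  3
3  0  3  3  0
1  2  2  3  1
3  2  0  1  2
gen 6: 0  1  1  3  0
1  2  1  0  3
3  0  3  3  0
1  2  2  3  1
3  2  0  1  3
gen 7: 0  1  1  3  0
1  2  1  0  3
3  0  3  3  0
1  2  2  3  2
3  2  0  2  0
gen 8: 0  1  1  3  0
1  2  1  0  3
3  0  3  3  0
1  2  2  3  2
3  2  0  2  1
gen 9: 0  1  1  3  0
1  2  1  0  3
3  0  3  3  0
1  2  2  3  2
3  2  0  2  2
gen 10: 0  1  1  3  0
1  2  1  0  3
3  0  3  3  0
1  2  2  3  2
3  2  0  2  3
gen 11: 0  1  1  3  0
1  2  1  0  3
3  0  3  3  0
1  2  2  3  3
3  2  0  3  0
gen 12: 0  1  1  3  0
1  2  1  0  3
3  0  3  3  0
1  2  2  3  3
3  2  0  3  1
gen 13: 0  1  1  3  0
1  2  1  0  3
3  0  3  3  0
1  2  2  3  3
3  2  0  3  2

3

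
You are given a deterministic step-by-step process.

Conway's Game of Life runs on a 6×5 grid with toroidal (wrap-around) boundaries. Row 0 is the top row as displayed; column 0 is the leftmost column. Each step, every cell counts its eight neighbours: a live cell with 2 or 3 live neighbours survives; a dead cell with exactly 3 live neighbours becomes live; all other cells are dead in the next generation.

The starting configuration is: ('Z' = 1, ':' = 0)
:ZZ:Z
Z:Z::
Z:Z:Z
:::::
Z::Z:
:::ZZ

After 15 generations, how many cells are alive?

0) :ZZ:Z
Z:Z::
Z:Z:Z
:::::
Z::Z:
:::ZZ
1) :ZZ:Z
::Z::
Z::ZZ
ZZ:Z:
:::Z:
:Z:::
2) ZZZZ:
::Z::
Z::Z:
ZZ:Z:
ZZ::Z
ZZ:Z:
3) Z::Z:
Z::::
Z::Z:
:::Z:
:::Z:
:::Z:
4) :::::
ZZ:::
:::::
::ZZ:
::ZZZ
::ZZ:
5) :ZZ::
:::::
:ZZ::
::Z:Z
:Z::Z
::Z:Z
6) :ZZZ:
:::::
:ZZZ:
::Z::
:ZZ:Z
::Z::
7) :ZZZ:
:::::
:ZZZ:
Z::::
:ZZ::
Z::::
8) :ZZ::
:::::
:ZZ::
Z::Z:
ZZ:::
Z::Z:
9) :ZZ::
:::::
:ZZ::
Z:::Z
ZZZ::
Z:::Z
10) ZZ:::
:::::
ZZ:::
:::ZZ
:::Z:
:::ZZ
11) Z:::Z
:::::
Z:::Z
Z:ZZZ
::Z::
Z:ZZZ
12) ZZ:::
:::::
ZZ:::
Z:Z::
:::::
Z:Z::
13) ZZ:::
:::::
ZZ:::
Z::::
:::::
Z::::
14) ZZ:::
:::::
ZZ:::
ZZ:::
:::::
ZZ:::
15) ZZ:::
:::::
ZZ:::
ZZ:::
:::::
ZZ:::

8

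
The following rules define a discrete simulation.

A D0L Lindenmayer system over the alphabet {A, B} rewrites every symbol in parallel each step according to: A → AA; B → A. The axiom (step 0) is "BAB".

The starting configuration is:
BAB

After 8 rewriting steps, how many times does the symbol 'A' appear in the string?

512

gen 0: BAB
gen 1: AAAA
gen 2: AAAAAAAA
gen 3: AAAAAAAAAAAAAAAA
gen 4: AAAAAAAAAAAAAAAAAAAAAAAAAAAAAAAA
gen 5: AAAAAAAAAAAAAAAAAAAAAAAAAAAAAAAAAAAAAAAAAAAAAAAAAAAAAAAAAAAAAAAA
gen 6: AAAAAAAAAAAAAAAAAAAAAAAAAAAAAAAAAAAAAAAAAAAAAAAAAAAAAAAAAA…AAAAAAAAAAAAAAAAAAAAAAAAAAAAAAAAAAAAAAAAAAAAAAAAAAAAAAAAAA  (len 128)
gen 7: AAAAAAAAAAAAAAAAAAAAAAAAAAAAAAAAAAAAAAAAAAAAAAAAAAAAAAAAAA…AAAAAAAAAAAAAAAAAAAAAAAAAAAAAAAAAAAAAAAAAAAAAAAAAAAAAAAAAA  (len 256)
gen 8: AAAAAAAAAAAAAAAAAAAAAAAAAAAAAAAAAAAAAAAAAAAAAAAAAAAAAAAAAA…AAAAAAAAAAAAAAAAAAAAAAAAAAAAAAAAAAAAAAAAAAAAAAAAAAAAAAAAAA  (len 512)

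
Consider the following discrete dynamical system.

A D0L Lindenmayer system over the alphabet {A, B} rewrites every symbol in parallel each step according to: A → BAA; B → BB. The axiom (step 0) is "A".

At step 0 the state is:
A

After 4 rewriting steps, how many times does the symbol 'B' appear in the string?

32

[0] A
[1] BAA
[2] BBBAABAA
[3] BBBBBBBAABAABBBAABAA
[4] BBBBBBBBBBBBBBBAABAABBBAABAABBBBBBBAABAABBBAABAA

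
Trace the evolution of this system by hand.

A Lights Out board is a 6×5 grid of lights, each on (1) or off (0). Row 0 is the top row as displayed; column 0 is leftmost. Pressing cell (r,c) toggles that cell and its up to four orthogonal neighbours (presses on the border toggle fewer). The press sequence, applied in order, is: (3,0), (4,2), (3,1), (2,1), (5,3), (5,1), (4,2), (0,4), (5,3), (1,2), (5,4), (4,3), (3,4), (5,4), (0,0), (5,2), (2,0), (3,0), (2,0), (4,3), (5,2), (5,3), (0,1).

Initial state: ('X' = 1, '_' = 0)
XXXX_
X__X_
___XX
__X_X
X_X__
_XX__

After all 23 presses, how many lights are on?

gen 0: XXXX_
X__X_
___XX
__X_X
X_X__
_XX__
gen 1: XXXX_
X__X_
X__XX
XXX_X
__X__
_XX__
gen 2: XXXX_
X__X_
X__XX
XX__X
_X_X_
_X___
gen 3: XXXX_
X__X_
XX_XX
__X_X
___X_
_X___
gen 4: XXXX_
XX_X_
__XXX
_XX_X
___X_
_X___
gen 5: XXXX_
XX_X_
__XXX
_XX_X
_____
_XXXX
gen 6: XXXX_
XX_X_
__XXX
_XX_X
_X___
X__XX
gen 7: XXXX_
XX_X_
__XXX
_X__X
__XX_
X_XXX
gen 8: XXX_X
XX_XX
__XXX
_X__X
__XX_
X_XXX
gen 9: XXX_X
XX_XX
__XXX
_X__X
__X__
X____
gen 10: XX__X
X_X_X
___XX
_X__X
__X__
X____
gen 11: XX__X
X_X_X
___XX
_X__X
__X_X
X__XX
gen 12: XX__X
X_X_X
___XX
_X_XX
___X_
X___X
gen 13: XX__X
X_X_X
___X_
_X___
___XX
X___X
gen 14: XX__X
X_X_X
___X_
_X___
___X_
X__X_
gen 15: ____X
__X_X
___X_
_X___
___X_
X__X_
gen 16: ____X
__X_X
___X_
_X___
__XX_
XXX__
gen 17: ____X
X_X_X
XX_X_
XX___
__XX_
XXX__
gen 18: ____X
X_X_X
_X_X_
_____
X_XX_
XXX__
gen 19: ____X
__X_X
X__X_
X____
X_XX_
XXX__
gen 20: ____X
__X_X
X__X_
X__X_
X___X
XXXX_
gen 21: ____X
__X_X
X__X_
X__X_
X_X_X
X____
gen 22: ____X
__X_X
X__X_
X__X_
X_XXX
X_XXX
gen 23: XXX_X
_XX_X
X__X_
X__X_
X_XXX
X_XXX

19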